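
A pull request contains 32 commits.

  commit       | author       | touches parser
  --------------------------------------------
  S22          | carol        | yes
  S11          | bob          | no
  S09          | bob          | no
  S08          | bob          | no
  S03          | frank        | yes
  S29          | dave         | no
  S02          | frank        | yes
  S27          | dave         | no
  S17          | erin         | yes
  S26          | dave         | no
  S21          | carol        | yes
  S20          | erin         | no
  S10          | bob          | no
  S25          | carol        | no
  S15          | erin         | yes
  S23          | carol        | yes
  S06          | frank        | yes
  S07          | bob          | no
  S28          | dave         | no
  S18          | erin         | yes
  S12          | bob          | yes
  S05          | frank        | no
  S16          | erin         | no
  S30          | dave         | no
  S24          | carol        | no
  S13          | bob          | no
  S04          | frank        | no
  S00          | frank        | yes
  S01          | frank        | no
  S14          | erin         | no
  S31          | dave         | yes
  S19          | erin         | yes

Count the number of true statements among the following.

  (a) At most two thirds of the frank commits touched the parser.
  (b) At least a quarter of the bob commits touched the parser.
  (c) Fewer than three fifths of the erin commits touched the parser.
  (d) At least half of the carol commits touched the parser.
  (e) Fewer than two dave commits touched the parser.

4

(a) frank: |A| = 7, |A ∩ B| = 4; needs |A ∩ B| / |A| ≤ 2/3 — true.
(b) bob: |A| = 7, |A ∩ B| = 1; needs |A ∩ B| / |A| ≥ 1/4 — false.
(c) erin: |A| = 7, |A ∩ B| = 4; needs |A ∩ B| / |A| < 3/5 — true.
(d) carol: |A| = 5, |A ∩ B| = 3; needs |A ∩ B| ≥ |A ∖ B| — true.
(e) dave: |A| = 6, |A ∩ B| = 1; needs |A ∩ B| < 2 — true.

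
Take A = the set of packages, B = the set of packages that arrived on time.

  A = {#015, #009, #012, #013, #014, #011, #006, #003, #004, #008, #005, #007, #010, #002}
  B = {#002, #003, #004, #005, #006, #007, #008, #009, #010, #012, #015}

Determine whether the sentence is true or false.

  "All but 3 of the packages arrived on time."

True

Truth condition: |A ∖ B| = 3.
A (the restrictor) = {#015, #009, #012, #013, #014, #011, #006, #003, #004, #008, #005, #007, #010, #002}, |A| = 14.
A ∖ B = {#013, #014, #011}, so |A ∖ B| = 3.
|A ∖ B| = 3, so the statement is true.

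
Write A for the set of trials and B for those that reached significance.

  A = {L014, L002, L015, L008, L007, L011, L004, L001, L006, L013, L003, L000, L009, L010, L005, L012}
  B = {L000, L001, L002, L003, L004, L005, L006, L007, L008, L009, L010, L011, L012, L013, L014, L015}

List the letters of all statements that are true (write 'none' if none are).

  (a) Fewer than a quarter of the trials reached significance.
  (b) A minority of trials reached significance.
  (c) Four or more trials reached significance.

(c)

|A| = 16, |A ∩ B| = 16, |A ∖ B| = 0.
(a) |A ∩ B| / |A| < 1/4: fails.
(b) |A ∩ B| < |A ∖ B|: fails.
(c) |A ∩ B| ≥ 4: holds.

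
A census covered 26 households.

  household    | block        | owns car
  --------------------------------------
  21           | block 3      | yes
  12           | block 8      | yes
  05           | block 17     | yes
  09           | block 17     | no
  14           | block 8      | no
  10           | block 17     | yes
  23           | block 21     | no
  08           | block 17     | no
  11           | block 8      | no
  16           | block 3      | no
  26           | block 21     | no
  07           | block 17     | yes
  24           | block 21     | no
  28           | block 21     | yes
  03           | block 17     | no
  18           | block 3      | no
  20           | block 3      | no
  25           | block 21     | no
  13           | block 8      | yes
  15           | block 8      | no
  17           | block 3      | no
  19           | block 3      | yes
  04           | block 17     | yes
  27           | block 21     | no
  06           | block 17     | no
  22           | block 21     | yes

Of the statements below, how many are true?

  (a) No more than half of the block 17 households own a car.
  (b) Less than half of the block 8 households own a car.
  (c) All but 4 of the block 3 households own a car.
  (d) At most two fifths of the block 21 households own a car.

(a) block 17: |A| = 8, |A ∩ B| = 4; needs |A ∩ B| ≤ |A ∖ B| — true.
(b) block 8: |A| = 5, |A ∩ B| = 2; needs |A ∩ B| < |A ∖ B| — true.
(c) block 3: |A| = 6, |A ∩ B| = 2; needs |A ∖ B| = 4 — true.
(d) block 21: |A| = 7, |A ∩ B| = 2; needs |A ∩ B| / |A| ≤ 2/5 — true.

4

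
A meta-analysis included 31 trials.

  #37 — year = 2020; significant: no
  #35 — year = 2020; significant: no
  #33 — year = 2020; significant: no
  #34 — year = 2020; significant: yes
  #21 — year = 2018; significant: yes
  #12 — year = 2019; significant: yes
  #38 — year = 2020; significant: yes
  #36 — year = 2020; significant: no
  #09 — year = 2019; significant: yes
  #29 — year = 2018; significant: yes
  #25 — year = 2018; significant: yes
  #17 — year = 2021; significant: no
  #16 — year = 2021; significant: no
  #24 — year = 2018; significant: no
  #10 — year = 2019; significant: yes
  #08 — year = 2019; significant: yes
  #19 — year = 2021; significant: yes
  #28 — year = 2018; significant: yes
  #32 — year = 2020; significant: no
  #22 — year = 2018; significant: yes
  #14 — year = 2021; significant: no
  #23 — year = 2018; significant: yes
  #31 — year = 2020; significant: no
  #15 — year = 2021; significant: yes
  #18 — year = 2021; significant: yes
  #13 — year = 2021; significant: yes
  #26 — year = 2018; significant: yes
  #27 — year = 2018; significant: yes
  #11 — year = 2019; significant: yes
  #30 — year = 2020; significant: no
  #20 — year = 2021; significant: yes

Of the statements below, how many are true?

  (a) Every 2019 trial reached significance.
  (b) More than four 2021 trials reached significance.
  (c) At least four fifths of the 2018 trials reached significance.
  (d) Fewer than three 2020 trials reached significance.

(a) 2019: |A| = 5, |A ∩ B| = 5; needs A ⊆ B, i.e. every element of A is in B (|A ∖ B| = 0) — true.
(b) 2021: |A| = 8, |A ∩ B| = 5; needs |A ∩ B| > 4 — true.
(c) 2018: |A| = 9, |A ∩ B| = 8; needs |A ∩ B| / |A| ≥ 4/5 — true.
(d) 2020: |A| = 9, |A ∩ B| = 2; needs |A ∩ B| < 3 — true.

4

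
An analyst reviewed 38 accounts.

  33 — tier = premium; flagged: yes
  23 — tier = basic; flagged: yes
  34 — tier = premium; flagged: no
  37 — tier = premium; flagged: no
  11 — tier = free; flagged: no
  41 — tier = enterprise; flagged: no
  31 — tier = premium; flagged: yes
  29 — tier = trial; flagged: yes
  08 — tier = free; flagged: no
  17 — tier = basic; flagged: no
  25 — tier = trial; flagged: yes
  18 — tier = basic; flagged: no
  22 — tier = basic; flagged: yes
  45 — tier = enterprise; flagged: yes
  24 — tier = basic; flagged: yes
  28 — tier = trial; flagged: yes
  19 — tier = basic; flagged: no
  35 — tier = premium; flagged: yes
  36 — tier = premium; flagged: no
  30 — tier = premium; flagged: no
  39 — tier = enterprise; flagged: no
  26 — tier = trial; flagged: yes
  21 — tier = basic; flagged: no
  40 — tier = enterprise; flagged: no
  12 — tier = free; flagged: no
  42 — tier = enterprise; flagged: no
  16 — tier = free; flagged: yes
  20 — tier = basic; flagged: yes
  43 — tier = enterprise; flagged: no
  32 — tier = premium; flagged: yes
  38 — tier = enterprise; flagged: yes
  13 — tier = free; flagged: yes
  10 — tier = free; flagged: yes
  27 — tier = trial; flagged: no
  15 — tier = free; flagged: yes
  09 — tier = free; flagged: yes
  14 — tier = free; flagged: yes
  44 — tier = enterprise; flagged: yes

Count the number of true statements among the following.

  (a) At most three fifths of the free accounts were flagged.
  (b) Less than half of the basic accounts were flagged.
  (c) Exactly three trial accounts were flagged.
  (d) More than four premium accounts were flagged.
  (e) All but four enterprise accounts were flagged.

(a) free: |A| = 9, |A ∩ B| = 6; needs |A ∩ B| / |A| ≤ 3/5 — false.
(b) basic: |A| = 8, |A ∩ B| = 4; needs |A ∩ B| < |A ∖ B| — false.
(c) trial: |A| = 5, |A ∩ B| = 4; needs |A ∩ B| = 3 — false.
(d) premium: |A| = 8, |A ∩ B| = 4; needs |A ∩ B| > 4 — false.
(e) enterprise: |A| = 8, |A ∩ B| = 3; needs |A ∖ B| = 4 — false.

0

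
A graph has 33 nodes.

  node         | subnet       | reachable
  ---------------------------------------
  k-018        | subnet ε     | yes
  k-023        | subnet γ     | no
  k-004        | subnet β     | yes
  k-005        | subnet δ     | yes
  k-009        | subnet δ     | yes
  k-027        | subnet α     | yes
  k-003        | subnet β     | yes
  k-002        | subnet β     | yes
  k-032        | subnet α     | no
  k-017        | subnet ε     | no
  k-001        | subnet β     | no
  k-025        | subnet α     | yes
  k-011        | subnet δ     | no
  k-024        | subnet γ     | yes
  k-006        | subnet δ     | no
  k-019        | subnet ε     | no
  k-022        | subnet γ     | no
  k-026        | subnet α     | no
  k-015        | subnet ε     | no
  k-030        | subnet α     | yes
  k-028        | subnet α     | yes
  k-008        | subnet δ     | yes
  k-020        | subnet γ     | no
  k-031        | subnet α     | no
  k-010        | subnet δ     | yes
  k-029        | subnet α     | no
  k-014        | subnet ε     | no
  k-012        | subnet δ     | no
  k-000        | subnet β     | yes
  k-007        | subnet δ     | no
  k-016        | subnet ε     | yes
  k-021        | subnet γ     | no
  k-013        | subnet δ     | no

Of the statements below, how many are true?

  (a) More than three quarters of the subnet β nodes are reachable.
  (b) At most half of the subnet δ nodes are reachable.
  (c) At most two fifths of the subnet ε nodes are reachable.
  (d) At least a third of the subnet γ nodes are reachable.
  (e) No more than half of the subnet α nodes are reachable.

4

(a) subnet β: |A| = 5, |A ∩ B| = 4; needs |A ∩ B| / |A| > 3/4 — true.
(b) subnet δ: |A| = 9, |A ∩ B| = 4; needs |A ∩ B| ≤ |A ∖ B| — true.
(c) subnet ε: |A| = 6, |A ∩ B| = 2; needs |A ∩ B| / |A| ≤ 2/5 — true.
(d) subnet γ: |A| = 5, |A ∩ B| = 1; needs |A ∩ B| / |A| ≥ 1/3 — false.
(e) subnet α: |A| = 8, |A ∩ B| = 4; needs |A ∩ B| ≤ |A ∖ B| — true.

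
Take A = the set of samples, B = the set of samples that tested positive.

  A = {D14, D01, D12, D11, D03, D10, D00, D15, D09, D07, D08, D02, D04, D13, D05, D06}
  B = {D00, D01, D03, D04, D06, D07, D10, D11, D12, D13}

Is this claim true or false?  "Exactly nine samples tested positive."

False

The determiner here denotes the relation: |A ∩ B| = 9.
|A| = 16, |A ∩ B| = 10, |A ∖ B| = 6.
|A ∩ B| = 10, so the statement is false.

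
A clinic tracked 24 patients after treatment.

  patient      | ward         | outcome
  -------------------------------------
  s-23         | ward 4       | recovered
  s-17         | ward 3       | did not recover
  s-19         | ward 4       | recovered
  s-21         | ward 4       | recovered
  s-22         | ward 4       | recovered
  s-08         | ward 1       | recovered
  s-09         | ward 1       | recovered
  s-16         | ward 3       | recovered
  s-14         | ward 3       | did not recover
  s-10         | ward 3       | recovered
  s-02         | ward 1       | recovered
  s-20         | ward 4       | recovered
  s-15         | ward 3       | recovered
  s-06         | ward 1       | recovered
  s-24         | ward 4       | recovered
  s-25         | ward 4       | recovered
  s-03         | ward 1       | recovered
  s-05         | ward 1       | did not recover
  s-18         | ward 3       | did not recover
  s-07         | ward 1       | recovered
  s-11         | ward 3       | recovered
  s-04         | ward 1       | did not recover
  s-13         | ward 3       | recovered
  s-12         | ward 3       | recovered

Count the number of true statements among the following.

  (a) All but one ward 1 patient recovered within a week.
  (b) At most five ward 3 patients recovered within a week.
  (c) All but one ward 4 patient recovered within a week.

0

(a) ward 1: |A| = 8, |A ∩ B| = 6; needs |A ∖ B| = 1 — false.
(b) ward 3: |A| = 9, |A ∩ B| = 6; needs |A ∩ B| ≤ 5 — false.
(c) ward 4: |A| = 7, |A ∩ B| = 7; needs |A ∖ B| = 1 — false.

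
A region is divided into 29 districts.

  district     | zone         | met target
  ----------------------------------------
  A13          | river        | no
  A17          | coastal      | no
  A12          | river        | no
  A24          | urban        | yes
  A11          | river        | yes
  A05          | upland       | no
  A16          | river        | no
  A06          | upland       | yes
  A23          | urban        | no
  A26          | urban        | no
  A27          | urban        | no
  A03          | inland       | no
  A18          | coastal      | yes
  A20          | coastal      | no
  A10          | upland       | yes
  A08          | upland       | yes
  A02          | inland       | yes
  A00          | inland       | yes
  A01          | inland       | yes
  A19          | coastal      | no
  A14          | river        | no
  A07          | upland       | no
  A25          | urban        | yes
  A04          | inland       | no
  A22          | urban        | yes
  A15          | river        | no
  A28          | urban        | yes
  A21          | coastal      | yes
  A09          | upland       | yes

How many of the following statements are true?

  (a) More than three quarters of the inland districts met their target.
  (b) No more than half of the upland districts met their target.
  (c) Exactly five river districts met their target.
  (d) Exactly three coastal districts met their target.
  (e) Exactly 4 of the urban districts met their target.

1

(a) inland: |A| = 5, |A ∩ B| = 3; needs |A ∩ B| / |A| > 3/4 — false.
(b) upland: |A| = 6, |A ∩ B| = 4; needs |A ∩ B| ≤ |A ∖ B| — false.
(c) river: |A| = 6, |A ∩ B| = 1; needs |A ∩ B| = 5 — false.
(d) coastal: |A| = 5, |A ∩ B| = 2; needs |A ∩ B| = 3 — false.
(e) urban: |A| = 7, |A ∩ B| = 4; needs |A ∩ B| = 4 — true.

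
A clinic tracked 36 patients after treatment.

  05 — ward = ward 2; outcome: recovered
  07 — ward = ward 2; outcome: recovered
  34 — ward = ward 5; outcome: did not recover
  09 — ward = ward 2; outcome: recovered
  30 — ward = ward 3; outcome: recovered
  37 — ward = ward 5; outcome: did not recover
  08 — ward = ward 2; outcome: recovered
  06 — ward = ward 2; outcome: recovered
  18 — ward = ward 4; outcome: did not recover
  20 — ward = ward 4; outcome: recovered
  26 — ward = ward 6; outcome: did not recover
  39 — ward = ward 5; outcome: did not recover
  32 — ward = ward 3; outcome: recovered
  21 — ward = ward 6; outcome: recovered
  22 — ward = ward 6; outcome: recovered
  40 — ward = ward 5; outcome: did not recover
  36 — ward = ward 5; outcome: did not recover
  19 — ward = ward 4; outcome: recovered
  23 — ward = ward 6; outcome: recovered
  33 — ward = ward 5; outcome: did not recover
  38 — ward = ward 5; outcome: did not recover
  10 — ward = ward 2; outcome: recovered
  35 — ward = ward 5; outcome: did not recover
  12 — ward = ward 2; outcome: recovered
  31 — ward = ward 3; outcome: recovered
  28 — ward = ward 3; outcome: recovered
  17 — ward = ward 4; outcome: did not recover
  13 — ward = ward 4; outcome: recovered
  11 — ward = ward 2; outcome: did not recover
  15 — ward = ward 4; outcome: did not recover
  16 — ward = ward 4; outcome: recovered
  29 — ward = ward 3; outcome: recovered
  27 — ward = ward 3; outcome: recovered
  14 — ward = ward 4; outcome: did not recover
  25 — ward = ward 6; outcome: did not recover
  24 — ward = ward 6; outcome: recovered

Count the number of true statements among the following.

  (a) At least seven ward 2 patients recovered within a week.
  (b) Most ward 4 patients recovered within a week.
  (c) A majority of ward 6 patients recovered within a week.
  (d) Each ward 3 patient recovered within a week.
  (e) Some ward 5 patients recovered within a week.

3

(a) ward 2: |A| = 8, |A ∩ B| = 7; needs |A ∩ B| ≥ 7 — true.
(b) ward 4: |A| = 8, |A ∩ B| = 4; needs |A ∩ B| > |A ∖ B| — false.
(c) ward 6: |A| = 6, |A ∩ B| = 4; needs |A ∩ B| > |A ∖ B| — true.
(d) ward 3: |A| = 6, |A ∩ B| = 6; needs A ⊆ B, i.e. every element of A is in B (|A ∖ B| = 0) — true.
(e) ward 5: |A| = 8, |A ∩ B| = 0; needs A ∩ B ≠ ∅ (|A ∩ B| ≥ 1) — false.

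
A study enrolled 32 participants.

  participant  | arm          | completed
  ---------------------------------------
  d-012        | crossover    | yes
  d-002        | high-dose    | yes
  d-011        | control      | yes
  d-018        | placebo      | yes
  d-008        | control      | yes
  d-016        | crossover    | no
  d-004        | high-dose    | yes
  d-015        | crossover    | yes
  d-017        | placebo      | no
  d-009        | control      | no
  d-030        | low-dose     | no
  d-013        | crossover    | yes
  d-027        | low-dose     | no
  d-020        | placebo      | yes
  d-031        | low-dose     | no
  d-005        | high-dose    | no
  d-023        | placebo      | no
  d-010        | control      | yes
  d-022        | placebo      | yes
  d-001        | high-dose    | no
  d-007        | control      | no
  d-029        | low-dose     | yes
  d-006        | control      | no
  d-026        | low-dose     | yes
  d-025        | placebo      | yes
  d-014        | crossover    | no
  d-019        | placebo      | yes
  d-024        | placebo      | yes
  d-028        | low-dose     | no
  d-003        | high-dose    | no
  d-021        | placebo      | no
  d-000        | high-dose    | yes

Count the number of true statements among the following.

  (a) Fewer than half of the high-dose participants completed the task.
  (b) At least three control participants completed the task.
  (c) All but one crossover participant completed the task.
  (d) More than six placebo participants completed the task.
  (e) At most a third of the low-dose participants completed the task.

(a) high-dose: |A| = 6, |A ∩ B| = 3; needs |A ∩ B| < |A ∖ B| — false.
(b) control: |A| = 6, |A ∩ B| = 3; needs |A ∩ B| ≥ 3 — true.
(c) crossover: |A| = 5, |A ∩ B| = 3; needs |A ∖ B| = 1 — false.
(d) placebo: |A| = 9, |A ∩ B| = 6; needs |A ∩ B| > 6 — false.
(e) low-dose: |A| = 6, |A ∩ B| = 2; needs |A ∩ B| / |A| ≤ 1/3 — true.

2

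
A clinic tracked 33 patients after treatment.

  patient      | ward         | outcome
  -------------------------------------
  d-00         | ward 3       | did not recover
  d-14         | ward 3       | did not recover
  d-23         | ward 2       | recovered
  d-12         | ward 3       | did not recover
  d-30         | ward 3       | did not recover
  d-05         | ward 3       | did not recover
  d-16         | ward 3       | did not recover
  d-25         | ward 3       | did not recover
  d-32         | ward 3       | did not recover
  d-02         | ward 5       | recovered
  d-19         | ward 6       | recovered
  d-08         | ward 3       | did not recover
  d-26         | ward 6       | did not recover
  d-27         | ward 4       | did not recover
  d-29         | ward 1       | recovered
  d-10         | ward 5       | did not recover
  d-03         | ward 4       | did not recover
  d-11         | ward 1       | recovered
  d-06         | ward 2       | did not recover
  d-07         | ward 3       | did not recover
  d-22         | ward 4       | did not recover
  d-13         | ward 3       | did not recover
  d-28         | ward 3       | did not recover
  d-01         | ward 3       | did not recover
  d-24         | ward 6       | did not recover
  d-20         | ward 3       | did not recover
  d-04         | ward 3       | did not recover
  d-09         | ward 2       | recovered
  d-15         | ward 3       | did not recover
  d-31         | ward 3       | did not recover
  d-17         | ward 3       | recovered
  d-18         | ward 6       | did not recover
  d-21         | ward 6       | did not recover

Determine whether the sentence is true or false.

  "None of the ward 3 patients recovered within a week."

False

The determiner here denotes the relation: A ∩ B = ∅ (|A ∩ B| = 0).
|A| = 18, |A ∩ B| = 1, |A ∖ B| = 17.
So the statement is false.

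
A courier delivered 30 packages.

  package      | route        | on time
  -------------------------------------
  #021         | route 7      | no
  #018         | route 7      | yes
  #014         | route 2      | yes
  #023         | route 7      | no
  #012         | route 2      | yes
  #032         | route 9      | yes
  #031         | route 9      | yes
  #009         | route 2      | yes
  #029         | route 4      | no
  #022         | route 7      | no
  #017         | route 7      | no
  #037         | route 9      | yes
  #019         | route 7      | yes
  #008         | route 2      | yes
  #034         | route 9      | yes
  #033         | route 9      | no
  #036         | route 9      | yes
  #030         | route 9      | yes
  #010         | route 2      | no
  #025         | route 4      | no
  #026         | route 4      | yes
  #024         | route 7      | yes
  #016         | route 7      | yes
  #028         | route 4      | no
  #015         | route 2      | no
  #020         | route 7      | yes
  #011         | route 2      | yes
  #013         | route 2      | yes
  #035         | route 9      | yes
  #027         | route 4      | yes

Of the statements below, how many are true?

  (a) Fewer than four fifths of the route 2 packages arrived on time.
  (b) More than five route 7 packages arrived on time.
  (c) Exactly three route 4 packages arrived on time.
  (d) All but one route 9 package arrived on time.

2

(a) route 2: |A| = 8, |A ∩ B| = 6; needs |A ∩ B| / |A| < 4/5 — true.
(b) route 7: |A| = 9, |A ∩ B| = 5; needs |A ∩ B| > 5 — false.
(c) route 4: |A| = 5, |A ∩ B| = 2; needs |A ∩ B| = 3 — false.
(d) route 9: |A| = 8, |A ∩ B| = 7; needs |A ∖ B| = 1 — true.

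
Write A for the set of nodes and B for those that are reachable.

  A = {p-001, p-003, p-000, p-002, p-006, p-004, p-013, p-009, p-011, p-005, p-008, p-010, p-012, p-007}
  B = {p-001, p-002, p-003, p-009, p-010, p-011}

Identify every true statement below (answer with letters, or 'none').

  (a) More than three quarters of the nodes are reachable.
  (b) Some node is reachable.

(b)

|A| = 14, |A ∩ B| = 6, |A ∖ B| = 8.
(a) |A ∩ B| / |A| > 3/4: fails.
(b) A ∩ B ≠ ∅ (|A ∩ B| ≥ 1): holds.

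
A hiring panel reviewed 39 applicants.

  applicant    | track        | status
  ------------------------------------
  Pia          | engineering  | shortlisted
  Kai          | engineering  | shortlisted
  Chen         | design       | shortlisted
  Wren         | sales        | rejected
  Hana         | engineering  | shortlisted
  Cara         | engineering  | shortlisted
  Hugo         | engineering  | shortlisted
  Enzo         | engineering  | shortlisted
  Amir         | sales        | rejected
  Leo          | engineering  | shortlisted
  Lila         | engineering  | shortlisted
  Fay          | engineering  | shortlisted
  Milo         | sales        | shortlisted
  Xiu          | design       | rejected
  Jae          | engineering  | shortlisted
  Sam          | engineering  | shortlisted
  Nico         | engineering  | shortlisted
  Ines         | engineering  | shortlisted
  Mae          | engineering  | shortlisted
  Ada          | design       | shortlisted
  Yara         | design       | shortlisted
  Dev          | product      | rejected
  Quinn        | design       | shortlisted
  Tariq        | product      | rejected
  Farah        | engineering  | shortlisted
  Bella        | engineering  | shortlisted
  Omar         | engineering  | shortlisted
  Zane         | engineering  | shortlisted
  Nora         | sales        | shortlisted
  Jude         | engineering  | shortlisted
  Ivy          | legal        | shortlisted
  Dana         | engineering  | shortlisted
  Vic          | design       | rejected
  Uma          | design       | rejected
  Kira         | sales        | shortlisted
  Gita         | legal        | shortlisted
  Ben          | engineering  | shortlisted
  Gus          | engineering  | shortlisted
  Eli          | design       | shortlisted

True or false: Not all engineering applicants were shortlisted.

Truth condition: A ⊄ B (|A ∖ B| ≥ 1).
|A| = 22, |A ∩ B| = 22, |A ∖ B| = 0.
So the statement is false.

False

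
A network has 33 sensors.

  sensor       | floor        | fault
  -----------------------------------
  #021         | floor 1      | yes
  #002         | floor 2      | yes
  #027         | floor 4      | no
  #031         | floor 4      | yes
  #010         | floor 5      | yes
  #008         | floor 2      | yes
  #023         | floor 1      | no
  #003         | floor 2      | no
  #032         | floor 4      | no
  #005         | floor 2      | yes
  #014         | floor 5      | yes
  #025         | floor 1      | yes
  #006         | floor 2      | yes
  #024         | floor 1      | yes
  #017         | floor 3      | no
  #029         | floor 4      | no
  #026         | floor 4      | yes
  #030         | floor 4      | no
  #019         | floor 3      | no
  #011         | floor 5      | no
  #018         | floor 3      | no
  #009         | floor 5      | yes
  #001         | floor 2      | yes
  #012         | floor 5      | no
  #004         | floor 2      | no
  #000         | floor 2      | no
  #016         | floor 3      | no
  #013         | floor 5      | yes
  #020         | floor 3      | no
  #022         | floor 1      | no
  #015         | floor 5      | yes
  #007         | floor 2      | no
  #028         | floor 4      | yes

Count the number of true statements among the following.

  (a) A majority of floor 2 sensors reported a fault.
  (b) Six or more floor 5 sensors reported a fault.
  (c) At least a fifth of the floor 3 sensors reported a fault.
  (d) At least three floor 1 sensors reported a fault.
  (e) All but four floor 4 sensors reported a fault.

3

(a) floor 2: |A| = 9, |A ∩ B| = 5; needs |A ∩ B| > |A ∖ B| — true.
(b) floor 5: |A| = 7, |A ∩ B| = 5; needs |A ∩ B| ≥ 6 — false.
(c) floor 3: |A| = 5, |A ∩ B| = 0; needs |A ∩ B| / |A| ≥ 1/5 — false.
(d) floor 1: |A| = 5, |A ∩ B| = 3; needs |A ∩ B| ≥ 3 — true.
(e) floor 4: |A| = 7, |A ∩ B| = 3; needs |A ∖ B| = 4 — true.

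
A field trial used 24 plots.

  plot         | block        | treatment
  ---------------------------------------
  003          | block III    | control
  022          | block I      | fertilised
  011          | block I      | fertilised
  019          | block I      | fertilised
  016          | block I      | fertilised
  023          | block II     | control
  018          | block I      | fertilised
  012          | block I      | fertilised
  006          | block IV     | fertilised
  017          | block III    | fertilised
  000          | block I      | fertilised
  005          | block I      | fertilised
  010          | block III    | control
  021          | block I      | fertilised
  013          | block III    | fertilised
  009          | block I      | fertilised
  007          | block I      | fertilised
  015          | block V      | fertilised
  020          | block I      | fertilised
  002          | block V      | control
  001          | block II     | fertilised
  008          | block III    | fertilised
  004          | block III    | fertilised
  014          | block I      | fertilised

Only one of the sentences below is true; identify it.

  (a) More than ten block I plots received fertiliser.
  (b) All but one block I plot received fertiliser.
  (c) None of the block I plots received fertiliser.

(a)

|A| = 13, |A ∩ B| = 13, |A ∖ B| = 0.
(a) requires |A ∩ B| > 10: true.
(b) requires |A ∖ B| = 1: false.
(c) requires A ∩ B = ∅ (|A ∩ B| = 0): false.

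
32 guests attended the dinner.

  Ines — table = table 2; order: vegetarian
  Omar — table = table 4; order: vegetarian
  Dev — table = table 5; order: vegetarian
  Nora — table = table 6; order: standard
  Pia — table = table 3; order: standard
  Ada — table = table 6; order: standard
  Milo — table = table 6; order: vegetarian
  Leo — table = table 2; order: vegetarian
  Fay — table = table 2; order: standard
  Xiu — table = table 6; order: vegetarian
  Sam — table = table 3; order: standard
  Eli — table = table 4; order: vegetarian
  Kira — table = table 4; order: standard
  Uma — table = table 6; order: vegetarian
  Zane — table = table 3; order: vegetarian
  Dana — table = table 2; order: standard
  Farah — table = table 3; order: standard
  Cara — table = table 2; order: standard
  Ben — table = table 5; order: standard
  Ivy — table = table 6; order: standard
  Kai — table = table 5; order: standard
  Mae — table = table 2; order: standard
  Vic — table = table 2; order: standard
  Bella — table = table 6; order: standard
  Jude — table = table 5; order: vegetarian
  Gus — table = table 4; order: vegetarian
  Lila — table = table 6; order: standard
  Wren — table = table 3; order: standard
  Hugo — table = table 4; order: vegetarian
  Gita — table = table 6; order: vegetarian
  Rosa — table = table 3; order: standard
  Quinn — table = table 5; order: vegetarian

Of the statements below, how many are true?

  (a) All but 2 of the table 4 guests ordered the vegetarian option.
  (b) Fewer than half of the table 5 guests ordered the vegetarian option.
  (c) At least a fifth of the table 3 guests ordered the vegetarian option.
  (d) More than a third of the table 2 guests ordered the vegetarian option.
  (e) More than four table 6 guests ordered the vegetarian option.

(a) table 4: |A| = 5, |A ∩ B| = 4; needs |A ∖ B| = 2 — false.
(b) table 5: |A| = 5, |A ∩ B| = 3; needs |A ∩ B| < |A ∖ B| — false.
(c) table 3: |A| = 6, |A ∩ B| = 1; needs |A ∩ B| / |A| ≥ 1/5 — false.
(d) table 2: |A| = 7, |A ∩ B| = 2; needs |A ∩ B| / |A| > 1/3 — false.
(e) table 6: |A| = 9, |A ∩ B| = 4; needs |A ∩ B| > 4 — false.

0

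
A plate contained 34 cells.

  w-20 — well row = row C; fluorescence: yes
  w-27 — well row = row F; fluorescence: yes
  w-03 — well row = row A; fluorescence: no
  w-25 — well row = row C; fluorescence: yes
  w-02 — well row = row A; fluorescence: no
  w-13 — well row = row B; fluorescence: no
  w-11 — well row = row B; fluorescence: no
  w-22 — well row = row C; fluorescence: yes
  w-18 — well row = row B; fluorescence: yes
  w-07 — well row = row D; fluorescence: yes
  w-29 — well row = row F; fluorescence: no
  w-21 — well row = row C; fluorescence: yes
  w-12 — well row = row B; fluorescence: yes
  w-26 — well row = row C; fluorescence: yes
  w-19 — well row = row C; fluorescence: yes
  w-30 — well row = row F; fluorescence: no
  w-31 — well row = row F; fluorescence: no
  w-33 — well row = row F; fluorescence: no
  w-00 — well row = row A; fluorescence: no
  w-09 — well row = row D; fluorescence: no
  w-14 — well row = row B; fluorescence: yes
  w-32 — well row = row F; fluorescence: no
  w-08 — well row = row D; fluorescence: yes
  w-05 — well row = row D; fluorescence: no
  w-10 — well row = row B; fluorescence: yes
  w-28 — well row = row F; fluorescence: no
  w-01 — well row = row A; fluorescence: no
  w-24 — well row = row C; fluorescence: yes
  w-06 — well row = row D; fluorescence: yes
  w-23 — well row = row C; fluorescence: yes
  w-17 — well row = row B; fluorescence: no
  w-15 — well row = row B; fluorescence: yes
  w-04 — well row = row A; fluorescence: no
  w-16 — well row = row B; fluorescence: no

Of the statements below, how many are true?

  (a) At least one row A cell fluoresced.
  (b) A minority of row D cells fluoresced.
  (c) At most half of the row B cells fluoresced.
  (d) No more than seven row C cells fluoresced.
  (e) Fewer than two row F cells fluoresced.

(a) row A: |A| = 5, |A ∩ B| = 0; needs A ∩ B ≠ ∅ (|A ∩ B| ≥ 1) — false.
(b) row D: |A| = 5, |A ∩ B| = 3; needs |A ∩ B| < |A ∖ B| — false.
(c) row B: |A| = 9, |A ∩ B| = 5; needs |A ∩ B| ≤ |A ∖ B| — false.
(d) row C: |A| = 8, |A ∩ B| = 8; needs |A ∩ B| ≤ 7 — false.
(e) row F: |A| = 7, |A ∩ B| = 1; needs |A ∩ B| < 2 — true.

1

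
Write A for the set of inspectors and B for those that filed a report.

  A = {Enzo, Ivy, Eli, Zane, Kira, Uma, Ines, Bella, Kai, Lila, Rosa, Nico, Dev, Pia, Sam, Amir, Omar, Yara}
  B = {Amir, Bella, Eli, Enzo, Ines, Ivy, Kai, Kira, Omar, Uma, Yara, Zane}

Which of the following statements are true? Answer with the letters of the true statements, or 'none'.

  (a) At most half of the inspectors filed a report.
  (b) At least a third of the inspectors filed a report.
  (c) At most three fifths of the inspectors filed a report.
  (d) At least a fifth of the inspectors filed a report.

(b), (d)

|A| = 18, |A ∩ B| = 12, |A ∖ B| = 6.
(a) |A ∩ B| ≤ |A ∖ B|: fails.
(b) |A ∩ B| / |A| ≥ 1/3: holds.
(c) |A ∩ B| / |A| ≤ 3/5: fails.
(d) |A ∩ B| / |A| ≥ 1/5: holds.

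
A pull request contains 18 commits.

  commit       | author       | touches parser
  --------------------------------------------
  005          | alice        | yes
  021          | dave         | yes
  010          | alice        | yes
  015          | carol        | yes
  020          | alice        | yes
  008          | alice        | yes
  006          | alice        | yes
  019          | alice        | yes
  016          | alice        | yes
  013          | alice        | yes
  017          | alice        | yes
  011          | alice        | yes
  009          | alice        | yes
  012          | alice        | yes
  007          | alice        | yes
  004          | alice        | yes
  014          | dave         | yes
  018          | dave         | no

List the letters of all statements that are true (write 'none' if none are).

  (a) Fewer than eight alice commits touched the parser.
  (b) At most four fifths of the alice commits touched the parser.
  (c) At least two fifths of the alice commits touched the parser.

(c)

|A| = 14, |A ∩ B| = 14, |A ∖ B| = 0.
(a) |A ∩ B| < 8: fails.
(b) |A ∩ B| / |A| ≤ 4/5: fails.
(c) |A ∩ B| / |A| ≥ 2/5: holds.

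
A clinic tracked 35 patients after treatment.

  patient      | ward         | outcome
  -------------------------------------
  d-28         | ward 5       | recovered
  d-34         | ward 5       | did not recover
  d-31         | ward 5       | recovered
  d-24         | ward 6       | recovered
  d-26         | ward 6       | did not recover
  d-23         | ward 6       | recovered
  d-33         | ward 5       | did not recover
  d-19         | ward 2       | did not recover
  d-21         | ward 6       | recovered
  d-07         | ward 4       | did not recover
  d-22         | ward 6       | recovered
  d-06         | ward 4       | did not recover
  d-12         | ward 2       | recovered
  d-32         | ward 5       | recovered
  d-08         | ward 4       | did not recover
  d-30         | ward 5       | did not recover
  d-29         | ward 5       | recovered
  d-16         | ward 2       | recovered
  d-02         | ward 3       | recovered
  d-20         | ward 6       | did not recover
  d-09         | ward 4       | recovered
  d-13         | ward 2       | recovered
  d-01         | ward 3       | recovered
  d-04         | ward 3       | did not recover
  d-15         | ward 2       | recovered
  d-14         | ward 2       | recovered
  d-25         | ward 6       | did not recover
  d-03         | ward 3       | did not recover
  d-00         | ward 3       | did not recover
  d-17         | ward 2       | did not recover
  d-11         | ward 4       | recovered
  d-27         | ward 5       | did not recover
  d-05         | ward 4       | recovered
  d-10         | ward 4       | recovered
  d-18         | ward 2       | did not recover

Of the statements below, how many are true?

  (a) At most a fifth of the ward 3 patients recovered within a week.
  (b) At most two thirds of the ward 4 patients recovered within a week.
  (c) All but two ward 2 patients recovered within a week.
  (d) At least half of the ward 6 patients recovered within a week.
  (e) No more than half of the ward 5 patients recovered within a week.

3

(a) ward 3: |A| = 5, |A ∩ B| = 2; needs |A ∩ B| / |A| ≤ 1/5 — false.
(b) ward 4: |A| = 7, |A ∩ B| = 4; needs |A ∩ B| / |A| ≤ 2/3 — true.
(c) ward 2: |A| = 8, |A ∩ B| = 5; needs |A ∖ B| = 2 — false.
(d) ward 6: |A| = 7, |A ∩ B| = 4; needs |A ∩ B| ≥ |A ∖ B| — true.
(e) ward 5: |A| = 8, |A ∩ B| = 4; needs |A ∩ B| ≤ |A ∖ B| — true.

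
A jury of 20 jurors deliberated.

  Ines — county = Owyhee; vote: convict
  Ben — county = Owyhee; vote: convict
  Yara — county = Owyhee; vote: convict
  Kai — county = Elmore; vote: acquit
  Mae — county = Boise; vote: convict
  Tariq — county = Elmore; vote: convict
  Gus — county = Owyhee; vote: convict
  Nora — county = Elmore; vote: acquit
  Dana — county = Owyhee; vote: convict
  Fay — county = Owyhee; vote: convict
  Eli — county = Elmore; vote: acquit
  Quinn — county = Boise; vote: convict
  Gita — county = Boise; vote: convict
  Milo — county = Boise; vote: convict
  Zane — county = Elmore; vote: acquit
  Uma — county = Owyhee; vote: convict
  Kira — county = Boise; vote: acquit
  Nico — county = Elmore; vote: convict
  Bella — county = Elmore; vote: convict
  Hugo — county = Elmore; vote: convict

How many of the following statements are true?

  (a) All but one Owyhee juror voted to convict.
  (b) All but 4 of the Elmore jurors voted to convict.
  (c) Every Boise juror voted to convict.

(a) Owyhee: |A| = 7, |A ∩ B| = 7; needs |A ∖ B| = 1 — false.
(b) Elmore: |A| = 8, |A ∩ B| = 4; needs |A ∖ B| = 4 — true.
(c) Boise: |A| = 5, |A ∩ B| = 4; needs A ⊆ B, i.e. every element of A is in B (|A ∖ B| = 0) — false.

1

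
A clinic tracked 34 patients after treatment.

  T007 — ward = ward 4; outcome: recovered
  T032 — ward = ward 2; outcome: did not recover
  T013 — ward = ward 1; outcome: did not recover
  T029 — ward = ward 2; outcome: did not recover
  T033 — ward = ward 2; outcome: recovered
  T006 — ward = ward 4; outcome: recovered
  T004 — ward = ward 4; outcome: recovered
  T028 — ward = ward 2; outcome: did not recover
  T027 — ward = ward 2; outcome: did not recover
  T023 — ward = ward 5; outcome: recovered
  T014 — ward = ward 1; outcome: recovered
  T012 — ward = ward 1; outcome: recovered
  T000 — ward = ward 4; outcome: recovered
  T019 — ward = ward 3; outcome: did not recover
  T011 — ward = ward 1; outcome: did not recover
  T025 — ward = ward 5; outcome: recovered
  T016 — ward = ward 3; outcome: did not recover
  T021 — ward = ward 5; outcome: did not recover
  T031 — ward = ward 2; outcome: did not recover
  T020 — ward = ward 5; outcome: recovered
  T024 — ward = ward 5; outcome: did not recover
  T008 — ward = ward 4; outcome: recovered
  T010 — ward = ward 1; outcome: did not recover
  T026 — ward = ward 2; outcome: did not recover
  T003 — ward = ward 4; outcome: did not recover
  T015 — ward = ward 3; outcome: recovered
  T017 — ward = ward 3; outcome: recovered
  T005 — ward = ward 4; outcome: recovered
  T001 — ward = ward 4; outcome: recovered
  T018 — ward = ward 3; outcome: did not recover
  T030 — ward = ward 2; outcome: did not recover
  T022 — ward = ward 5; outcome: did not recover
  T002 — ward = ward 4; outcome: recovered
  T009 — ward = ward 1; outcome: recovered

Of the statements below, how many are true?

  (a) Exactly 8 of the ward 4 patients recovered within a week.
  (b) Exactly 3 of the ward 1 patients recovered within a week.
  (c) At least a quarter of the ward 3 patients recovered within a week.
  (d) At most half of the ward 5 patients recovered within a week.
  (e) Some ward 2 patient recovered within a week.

(a) ward 4: |A| = 9, |A ∩ B| = 8; needs |A ∩ B| = 8 — true.
(b) ward 1: |A| = 6, |A ∩ B| = 3; needs |A ∩ B| = 3 — true.
(c) ward 3: |A| = 5, |A ∩ B| = 2; needs |A ∩ B| / |A| ≥ 1/4 — true.
(d) ward 5: |A| = 6, |A ∩ B| = 3; needs |A ∩ B| ≤ |A ∖ B| — true.
(e) ward 2: |A| = 8, |A ∩ B| = 1; needs A ∩ B ≠ ∅ (|A ∩ B| ≥ 1) — true.

5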